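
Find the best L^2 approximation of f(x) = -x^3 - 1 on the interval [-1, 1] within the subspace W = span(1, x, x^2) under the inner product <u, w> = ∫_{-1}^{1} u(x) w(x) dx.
g(x) = -3*x/5 - 1

The best approximation g ∈ W is the orthogonal projection of f onto W. Writing g = a_0 + a_1 x + a_2 x^2, the coefficients solve the normal equations G · a = b where
  G_{ij} = <φ_i, φ_j> and b_i = <f, φ_i>, with φ_0 = 1, φ_1 = x, φ_2 = x^2.
G =
  [2, 0, 2/3]
  [0, 2/3, 0]
  [2/3, 0, 2/5],
b = (-2, -2/5, -2/3).
Solving gives a_0 = -1, a_1 = -3/5, a_2 = 0, so
  g(x) = -3*x/5 - 1.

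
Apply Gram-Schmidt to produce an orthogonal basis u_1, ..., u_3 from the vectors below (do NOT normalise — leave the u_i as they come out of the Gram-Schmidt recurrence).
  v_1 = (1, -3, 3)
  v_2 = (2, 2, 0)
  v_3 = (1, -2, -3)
Orthogonal basis:
  u_1 = (1, -3, 3)
  u_2 = (42/19, 26/19, 12/19)
  u_3 = (63/34, -63/34, -42/17)

Apply the Gram-Schmidt recurrence
  u_1 = v_1
  u_i = v_i − Σ_{j<i} ((v_i · u_j) / (u_j · u_j)) · u_j.

Step by step this gives:
  u_1 = (1, -3, 3)
  u_2 = (42/19, 26/19, 12/19)
  u_3 = (63/34, -63/34, -42/17)

Orthogonality check:
  u_2 · u_1 = 0 (should be 0)
  u_3 · u_1 = 0 (should be 0)
  u_3 · u_2 = 0 (should be 0)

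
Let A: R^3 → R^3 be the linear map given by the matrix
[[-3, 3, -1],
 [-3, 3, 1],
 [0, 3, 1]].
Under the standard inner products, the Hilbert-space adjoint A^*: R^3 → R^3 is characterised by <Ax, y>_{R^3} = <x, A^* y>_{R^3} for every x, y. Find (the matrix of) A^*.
A^* = A^T =
[[-3, -3, 0],
 [3, 3, 3],
 [-1, 1, 1]]

For real matrices with standard dot products, the defining identity <Ax, y> = <x, A^* y> gives (Ax)^T y = x^T (A^*) y, i.e. x^T A^T y = x^T (A^*) y. Since this holds for all x, y, we must have A^* = A^T. Therefore
A^* =
[[-3, -3, 0],
 [3, 3, 3],
 [-1, 1, 1]].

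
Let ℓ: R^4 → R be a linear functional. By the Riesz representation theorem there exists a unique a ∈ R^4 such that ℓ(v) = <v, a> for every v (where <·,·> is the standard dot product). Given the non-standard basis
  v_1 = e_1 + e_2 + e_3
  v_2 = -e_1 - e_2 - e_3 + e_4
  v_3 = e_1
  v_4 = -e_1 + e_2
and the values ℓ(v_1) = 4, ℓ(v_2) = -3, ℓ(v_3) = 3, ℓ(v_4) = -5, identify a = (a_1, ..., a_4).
a = (3, -2, 3, 1)

Write a = (a_1, ..., a_4) in the standard basis. For each basis vector v_i, ℓ(v_i) = <v_i, a> is a linear equation in the a_j's. Collect the n equations into a matrix system V a = ℓ, where row i of V is v_i (expressed in the standard basis). Since V is invertible (lower-triangular with 1s on the diagonal, up to permutation), solve by back-substitution:
  V =
[[1, 1, 1, 0],
 [-1, -1, -1, 1],
 [1, 0, 0, 0],
 [-1, 1, 0, 0]]
  V a = (4, -3, 3, -5)
Solving gives a = (3, -2, 3, 1).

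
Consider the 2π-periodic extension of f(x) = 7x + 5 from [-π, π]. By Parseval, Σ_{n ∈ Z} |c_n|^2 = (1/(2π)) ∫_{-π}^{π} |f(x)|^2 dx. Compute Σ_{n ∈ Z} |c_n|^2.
Σ |c_n|^2 = 49π^2/3 + 25

Expand and integrate term by term over [-π, π]:
  ∫ (7x)^2 dx = 49·(2π^3/3); ∫ 2·7·(5)·x dx = 0 (odd integrand); ∫ 5^2 dx = 25·2π.
So (1/(2π)) ∫_{-π}^{π} (7x + 5)^2 dx = 49π^2/3 + 25 = 49π^2/3 + 25.
Parseval ⇒ Σ |c_n|^2 = 49π^2/3 + 25.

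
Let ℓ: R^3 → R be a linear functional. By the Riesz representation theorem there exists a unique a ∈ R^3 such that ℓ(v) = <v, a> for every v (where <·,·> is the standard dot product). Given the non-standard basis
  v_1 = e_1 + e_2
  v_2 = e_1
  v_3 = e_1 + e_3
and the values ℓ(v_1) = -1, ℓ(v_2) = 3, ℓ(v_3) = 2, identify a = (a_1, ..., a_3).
a = (3, -4, -1)

Write a = (a_1, ..., a_3) in the standard basis. For each basis vector v_i, ℓ(v_i) = <v_i, a> is a linear equation in the a_j's. Collect the n equations into a matrix system V a = ℓ, where row i of V is v_i (expressed in the standard basis). Since V is invertible (lower-triangular with 1s on the diagonal, up to permutation), solve by back-substitution:
  V =
[[1, 1, 0],
 [1, 0, 0],
 [1, 0, 1]]
  V a = (-1, 3, 2)
Solving gives a = (3, -4, -1).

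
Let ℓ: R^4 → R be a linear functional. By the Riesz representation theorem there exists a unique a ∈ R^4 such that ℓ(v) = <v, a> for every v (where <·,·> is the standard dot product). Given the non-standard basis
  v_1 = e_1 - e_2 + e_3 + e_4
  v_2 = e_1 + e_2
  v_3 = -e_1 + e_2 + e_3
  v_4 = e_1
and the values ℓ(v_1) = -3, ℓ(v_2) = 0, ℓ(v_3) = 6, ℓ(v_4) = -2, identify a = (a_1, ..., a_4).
a = (-2, 2, 2, -1)

Write a = (a_1, ..., a_4) in the standard basis. For each basis vector v_i, ℓ(v_i) = <v_i, a> is a linear equation in the a_j's. Collect the n equations into a matrix system V a = ℓ, where row i of V is v_i (expressed in the standard basis). Since V is invertible (lower-triangular with 1s on the diagonal, up to permutation), solve by back-substitution:
  V =
[[1, -1, 1, 1],
 [1, 1, 0, 0],
 [-1, 1, 1, 0],
 [1, 0, 0, 0]]
  V a = (-3, 0, 6, -2)
Solving gives a = (-2, 2, 2, -1).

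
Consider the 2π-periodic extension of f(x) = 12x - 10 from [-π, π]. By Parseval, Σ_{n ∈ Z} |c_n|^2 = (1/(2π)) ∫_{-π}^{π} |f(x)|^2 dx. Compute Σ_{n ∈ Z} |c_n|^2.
Σ |c_n|^2 = 48π^2 + 100

Expand and integrate term by term over [-π, π]:
  ∫ (12x)^2 dx = 144·(2π^3/3); ∫ 2·12·(-10)·x dx = 0 (odd integrand); ∫ (-10)^2 dx = 100·2π.
So (1/(2π)) ∫_{-π}^{π} (12x - 10)^2 dx = 144π^2/3 + 100 = 48π^2 + 100.
Parseval ⇒ Σ |c_n|^2 = 48π^2 + 100.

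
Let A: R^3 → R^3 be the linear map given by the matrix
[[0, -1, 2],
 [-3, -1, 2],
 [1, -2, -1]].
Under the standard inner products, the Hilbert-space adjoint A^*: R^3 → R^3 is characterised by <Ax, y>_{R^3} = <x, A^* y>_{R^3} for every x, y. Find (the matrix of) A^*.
A^* = A^T =
[[0, -3, 1],
 [-1, -1, -2],
 [2, 2, -1]]

For real matrices with standard dot products, the defining identity <Ax, y> = <x, A^* y> gives (Ax)^T y = x^T (A^*) y, i.e. x^T A^T y = x^T (A^*) y. Since this holds for all x, y, we must have A^* = A^T. Therefore
A^* =
[[0, -3, 1],
 [-1, -1, -2],
 [2, 2, -1]].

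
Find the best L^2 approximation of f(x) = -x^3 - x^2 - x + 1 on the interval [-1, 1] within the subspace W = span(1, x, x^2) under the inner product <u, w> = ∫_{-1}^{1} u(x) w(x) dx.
g(x) = -x^2 - 8*x/5 + 1

The best approximation g ∈ W is the orthogonal projection of f onto W. Writing g = a_0 + a_1 x + a_2 x^2, the coefficients solve the normal equations G · a = b where
  G_{ij} = <φ_i, φ_j> and b_i = <f, φ_i>, with φ_0 = 1, φ_1 = x, φ_2 = x^2.
G =
  [2, 0, 2/3]
  [0, 2/3, 0]
  [2/3, 0, 2/5],
b = (4/3, -16/15, 4/15).
Solving gives a_0 = 1, a_1 = -8/5, a_2 = -1, so
  g(x) = -x^2 - 8*x/5 + 1.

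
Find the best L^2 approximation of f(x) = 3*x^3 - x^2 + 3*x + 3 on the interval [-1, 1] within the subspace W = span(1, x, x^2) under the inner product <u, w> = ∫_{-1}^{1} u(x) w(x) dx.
g(x) = -x^2 + 24*x/5 + 3

The best approximation g ∈ W is the orthogonal projection of f onto W. Writing g = a_0 + a_1 x + a_2 x^2, the coefficients solve the normal equations G · a = b where
  G_{ij} = <φ_i, φ_j> and b_i = <f, φ_i>, with φ_0 = 1, φ_1 = x, φ_2 = x^2.
G =
  [2, 0, 2/3]
  [0, 2/3, 0]
  [2/3, 0, 2/5],
b = (16/3, 16/5, 8/5).
Solving gives a_0 = 3, a_1 = 24/5, a_2 = -1, so
  g(x) = -x^2 + 24*x/5 + 3.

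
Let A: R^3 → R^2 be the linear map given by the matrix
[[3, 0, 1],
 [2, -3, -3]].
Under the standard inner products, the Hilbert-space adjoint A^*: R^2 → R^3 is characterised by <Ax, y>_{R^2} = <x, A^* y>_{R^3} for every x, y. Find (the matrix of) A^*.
A^* = A^T =
[[3, 2],
 [0, -3],
 [1, -3]]

For real matrices with standard dot products, the defining identity <Ax, y> = <x, A^* y> gives (Ax)^T y = x^T (A^*) y, i.e. x^T A^T y = x^T (A^*) y. Since this holds for all x, y, we must have A^* = A^T. Therefore
A^* =
[[3, 2],
 [0, -3],
 [1, -3]].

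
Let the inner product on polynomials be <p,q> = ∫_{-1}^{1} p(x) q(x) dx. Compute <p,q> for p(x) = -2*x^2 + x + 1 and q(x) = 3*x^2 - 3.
<p,q> = -12/5

Expand the product: p(x)·q(x) = -6*x^4 + 3*x^3 + 9*x^2 - 3*x - 3.
∫_{-1}^{1} of each monomial x^k gives [2/(k+1) if k even, 0 if k odd]. Integrating term-by-term (or equivalently evaluating the antiderivative F(x) = -6*x^5/5 + 3*x^4/4 + 3*x^3 - 3*x^2/2 - 3*x at the endpoints):
  F(1) − F(−1) = -39/20 − (9/20) = -12/5.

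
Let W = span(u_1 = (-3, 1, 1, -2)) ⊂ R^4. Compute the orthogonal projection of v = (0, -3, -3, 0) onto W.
proj_W(v) = (6/5, -2/5, -2/5, 4/5)

Set up U = [u_1 | ... | u_1] ∈ R^(4×1). The projector onto W = col(U) is P = U (U^T U)^(-1) U^T.
Compute U^T U =
  [15],
and U^T v = (-6).
Solve U^T U · c = U^T v for the coefficients: c = (-2/5). The projection is proj_W(v) = U c.
Check: (v - proj_W(v)) · u_1 = 0  (should be 0).
Result: proj_W(v) = (6/5, -2/5, -2/5, 4/5).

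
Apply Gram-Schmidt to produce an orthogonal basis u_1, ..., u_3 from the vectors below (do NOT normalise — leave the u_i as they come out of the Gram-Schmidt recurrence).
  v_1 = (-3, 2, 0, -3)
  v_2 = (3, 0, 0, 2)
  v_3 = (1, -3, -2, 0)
Orthogonal basis:
  u_1 = (-3, 2, 0, -3)
  u_2 = (21/22, 15/11, 0, -1/22)
  u_3 = (52/61, -39/61, -2, -78/61)

Apply the Gram-Schmidt recurrence
  u_1 = v_1
  u_i = v_i − Σ_{j<i} ((v_i · u_j) / (u_j · u_j)) · u_j.

Step by step this gives:
  u_1 = (-3, 2, 0, -3)
  u_2 = (21/22, 15/11, 0, -1/22)
  u_3 = (52/61, -39/61, -2, -78/61)

Orthogonality check:
  u_2 · u_1 = 0 (should be 0)
  u_3 · u_1 = 0 (should be 0)
  u_3 · u_2 = 0 (should be 0)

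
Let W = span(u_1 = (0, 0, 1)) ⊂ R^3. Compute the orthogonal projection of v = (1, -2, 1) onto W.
proj_W(v) = (0, 0, 1)

Set up U = [u_1 | ... | u_1] ∈ R^(3×1). The projector onto W = col(U) is P = U (U^T U)^(-1) U^T.
Compute U^T U =
  [1],
and U^T v = (1).
Solve U^T U · c = U^T v for the coefficients: c = (1). The projection is proj_W(v) = U c.
Check: (v - proj_W(v)) · u_1 = 0  (should be 0).
Result: proj_W(v) = (0, 0, 1).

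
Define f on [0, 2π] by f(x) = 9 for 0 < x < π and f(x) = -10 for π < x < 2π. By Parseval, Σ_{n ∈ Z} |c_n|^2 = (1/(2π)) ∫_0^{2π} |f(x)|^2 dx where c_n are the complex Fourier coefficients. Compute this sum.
Σ |c_n|^2 = 181/2

Parseval equates the L^2 energy of f (normalised by 1/(2π)) with the ℓ^2 sum of its Fourier coefficients: (1/(2π)) ∫_0^{2π} |f|^2 = Σ |c_n|^2.
Compute the left side: (1/(2π)) [∫_0^π 9^2 dx + ∫_π^{2π} (-10)^2 dx] = (1/(2π)) · (81π + 100π) = (81 + 100)/2 = 181/2.
So Σ_{n ∈ Z} |c_n|^2 = 181/2.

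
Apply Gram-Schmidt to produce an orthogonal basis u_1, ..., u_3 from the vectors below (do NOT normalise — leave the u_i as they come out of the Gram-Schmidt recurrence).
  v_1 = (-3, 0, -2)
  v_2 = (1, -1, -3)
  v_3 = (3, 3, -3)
Orthogonal basis:
  u_1 = (-3, 0, -2)
  u_2 = (22/13, -1, -33/13)
  u_3 = (48/67, 264/67, -72/67)

Apply the Gram-Schmidt recurrence
  u_1 = v_1
  u_i = v_i − Σ_{j<i} ((v_i · u_j) / (u_j · u_j)) · u_j.

Step by step this gives:
  u_1 = (-3, 0, -2)
  u_2 = (22/13, -1, -33/13)
  u_3 = (48/67, 264/67, -72/67)

Orthogonality check:
  u_2 · u_1 = 0 (should be 0)
  u_3 · u_1 = 0 (should be 0)
  u_3 · u_2 = 0 (should be 0)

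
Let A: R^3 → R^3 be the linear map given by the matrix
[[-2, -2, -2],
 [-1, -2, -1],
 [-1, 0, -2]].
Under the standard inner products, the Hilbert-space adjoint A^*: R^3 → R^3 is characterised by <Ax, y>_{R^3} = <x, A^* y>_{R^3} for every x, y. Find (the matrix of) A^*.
A^* = A^T =
[[-2, -1, -1],
 [-2, -2, 0],
 [-2, -1, -2]]

For real matrices with standard dot products, the defining identity <Ax, y> = <x, A^* y> gives (Ax)^T y = x^T (A^*) y, i.e. x^T A^T y = x^T (A^*) y. Since this holds for all x, y, we must have A^* = A^T. Therefore
A^* =
[[-2, -1, -1],
 [-2, -2, 0],
 [-2, -1, -2]].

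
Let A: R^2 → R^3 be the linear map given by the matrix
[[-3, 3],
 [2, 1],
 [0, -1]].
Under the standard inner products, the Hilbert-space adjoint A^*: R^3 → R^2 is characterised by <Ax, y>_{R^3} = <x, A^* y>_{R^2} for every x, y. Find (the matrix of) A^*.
A^* = A^T =
[[-3, 2, 0],
 [3, 1, -1]]

For real matrices with standard dot products, the defining identity <Ax, y> = <x, A^* y> gives (Ax)^T y = x^T (A^*) y, i.e. x^T A^T y = x^T (A^*) y. Since this holds for all x, y, we must have A^* = A^T. Therefore
A^* =
[[-3, 2, 0],
 [3, 1, -1]].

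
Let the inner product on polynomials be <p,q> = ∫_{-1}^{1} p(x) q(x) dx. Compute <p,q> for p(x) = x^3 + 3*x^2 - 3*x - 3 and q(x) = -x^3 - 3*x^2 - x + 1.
<p,q> = 32/35

Expand the product: p(x)·q(x) = -x^6 - 6*x^5 - 7*x^4 + 10*x^3 + 15*x^2 - 3.
∫_{-1}^{1} of each monomial x^k gives [2/(k+1) if k even, 0 if k odd]. Integrating term-by-term (or equivalently evaluating the antiderivative F(x) = -x^7/7 - x^6 - 7*x^5/5 + 5*x^4/2 + 5*x^3 - 3*x at the endpoints):
  F(1) − F(−1) = 137/70 − (73/70) = 32/35.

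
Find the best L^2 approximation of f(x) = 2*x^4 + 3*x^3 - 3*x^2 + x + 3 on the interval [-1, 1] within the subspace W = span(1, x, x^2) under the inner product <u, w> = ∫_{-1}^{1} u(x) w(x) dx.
g(x) = -9*x^2/7 + 14*x/5 + 99/35

The best approximation g ∈ W is the orthogonal projection of f onto W. Writing g = a_0 + a_1 x + a_2 x^2, the coefficients solve the normal equations G · a = b where
  G_{ij} = <φ_i, φ_j> and b_i = <f, φ_i>, with φ_0 = 1, φ_1 = x, φ_2 = x^2.
G =
  [2, 0, 2/3]
  [0, 2/3, 0]
  [2/3, 0, 2/5],
b = (24/5, 28/15, 48/35).
Solving gives a_0 = 99/35, a_1 = 14/5, a_2 = -9/7, so
  g(x) = -9*x^2/7 + 14*x/5 + 99/35.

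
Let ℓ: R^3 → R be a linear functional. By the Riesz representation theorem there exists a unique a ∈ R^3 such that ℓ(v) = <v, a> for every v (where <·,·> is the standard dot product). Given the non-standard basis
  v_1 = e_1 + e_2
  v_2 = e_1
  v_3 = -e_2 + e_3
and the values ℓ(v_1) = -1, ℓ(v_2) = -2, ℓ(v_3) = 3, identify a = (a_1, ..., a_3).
a = (-2, 1, 4)

Write a = (a_1, ..., a_3) in the standard basis. For each basis vector v_i, ℓ(v_i) = <v_i, a> is a linear equation in the a_j's. Collect the n equations into a matrix system V a = ℓ, where row i of V is v_i (expressed in the standard basis). Since V is invertible (lower-triangular with 1s on the diagonal, up to permutation), solve by back-substitution:
  V =
[[1, 1, 0],
 [1, 0, 0],
 [0, -1, 1]]
  V a = (-1, -2, 3)
Solving gives a = (-2, 1, 4).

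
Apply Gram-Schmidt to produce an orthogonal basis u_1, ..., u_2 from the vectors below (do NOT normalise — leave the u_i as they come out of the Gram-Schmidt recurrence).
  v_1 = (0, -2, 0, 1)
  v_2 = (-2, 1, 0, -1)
Orthogonal basis:
  u_1 = (0, -2, 0, 1)
  u_2 = (-2, -1/5, 0, -2/5)

Apply the Gram-Schmidt recurrence
  u_1 = v_1
  u_i = v_i − Σ_{j<i} ((v_i · u_j) / (u_j · u_j)) · u_j.

Step by step this gives:
  u_1 = (0, -2, 0, 1)
  u_2 = (-2, -1/5, 0, -2/5)

Orthogonality check:
  u_2 · u_1 = 0 (should be 0)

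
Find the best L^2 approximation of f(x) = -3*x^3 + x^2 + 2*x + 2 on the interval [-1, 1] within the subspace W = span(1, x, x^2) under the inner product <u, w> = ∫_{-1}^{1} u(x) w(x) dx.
g(x) = x^2 + x/5 + 2

The best approximation g ∈ W is the orthogonal projection of f onto W. Writing g = a_0 + a_1 x + a_2 x^2, the coefficients solve the normal equations G · a = b where
  G_{ij} = <φ_i, φ_j> and b_i = <f, φ_i>, with φ_0 = 1, φ_1 = x, φ_2 = x^2.
G =
  [2, 0, 2/3]
  [0, 2/3, 0]
  [2/3, 0, 2/5],
b = (14/3, 2/15, 26/15).
Solving gives a_0 = 2, a_1 = 1/5, a_2 = 1, so
  g(x) = x^2 + x/5 + 2.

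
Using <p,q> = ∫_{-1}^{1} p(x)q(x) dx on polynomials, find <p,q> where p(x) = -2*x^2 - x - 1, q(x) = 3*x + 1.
<p,q> = -16/3

Expand the product: p(x)·q(x) = -6*x^3 - 5*x^2 - 4*x - 1.
∫_{-1}^{1} of each monomial x^k gives [2/(k+1) if k even, 0 if k odd]. Integrating term-by-term (or equivalently evaluating the antiderivative F(x) = -3*x^4/2 - 5*x^3/3 - 2*x^2 - x at the endpoints):
  F(1) − F(−1) = -37/6 − (-5/6) = -16/3.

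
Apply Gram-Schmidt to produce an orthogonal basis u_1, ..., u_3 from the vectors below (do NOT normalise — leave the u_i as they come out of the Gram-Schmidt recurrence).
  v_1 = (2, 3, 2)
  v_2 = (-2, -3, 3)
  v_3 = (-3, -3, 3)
Orthogonal basis:
  u_1 = (2, 3, 2)
  u_2 = (-20/17, -30/17, 65/17)
  u_3 = (-9/13, 6/13, 0)

Apply the Gram-Schmidt recurrence
  u_1 = v_1
  u_i = v_i − Σ_{j<i} ((v_i · u_j) / (u_j · u_j)) · u_j.

Step by step this gives:
  u_1 = (2, 3, 2)
  u_2 = (-20/17, -30/17, 65/17)
  u_3 = (-9/13, 6/13, 0)

Orthogonality check:
  u_2 · u_1 = 0 (should be 0)
  u_3 · u_1 = 0 (should be 0)
  u_3 · u_2 = 0 (should be 0)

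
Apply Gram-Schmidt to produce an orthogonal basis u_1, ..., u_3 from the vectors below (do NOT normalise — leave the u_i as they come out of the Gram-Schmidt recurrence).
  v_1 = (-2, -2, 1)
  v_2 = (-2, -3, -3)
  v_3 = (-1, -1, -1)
Orthogonal basis:
  u_1 = (-2, -2, 1)
  u_2 = (-4/9, -13/9, -34/9)
  u_3 = (-27/149, 24/149, -6/149)

Apply the Gram-Schmidt recurrence
  u_1 = v_1
  u_i = v_i − Σ_{j<i} ((v_i · u_j) / (u_j · u_j)) · u_j.

Step by step this gives:
  u_1 = (-2, -2, 1)
  u_2 = (-4/9, -13/9, -34/9)
  u_3 = (-27/149, 24/149, -6/149)

Orthogonality check:
  u_2 · u_1 = 0 (should be 0)
  u_3 · u_1 = 0 (should be 0)
  u_3 · u_2 = 0 (should be 0)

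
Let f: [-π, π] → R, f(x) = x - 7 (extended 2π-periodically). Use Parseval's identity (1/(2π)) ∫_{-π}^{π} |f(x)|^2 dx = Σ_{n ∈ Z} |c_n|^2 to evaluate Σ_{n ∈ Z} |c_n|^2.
Σ |c_n|^2 = π^2/3 + 49

Expand and integrate term by term over [-π, π]:
  ∫ (x)^2 dx = 1·(2π^3/3); ∫ 2·1·(-7)·x dx = 0 (odd integrand); ∫ (-7)^2 dx = 49·2π.
So (1/(2π)) ∫_{-π}^{π} (x - 7)^2 dx = 1π^2/3 + 49 = π^2/3 + 49.
Parseval ⇒ Σ |c_n|^2 = π^2/3 + 49.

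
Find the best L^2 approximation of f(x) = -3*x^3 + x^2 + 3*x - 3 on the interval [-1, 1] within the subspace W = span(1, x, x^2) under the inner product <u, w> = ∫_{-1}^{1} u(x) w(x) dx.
g(x) = x^2 + 6*x/5 - 3

The best approximation g ∈ W is the orthogonal projection of f onto W. Writing g = a_0 + a_1 x + a_2 x^2, the coefficients solve the normal equations G · a = b where
  G_{ij} = <φ_i, φ_j> and b_i = <f, φ_i>, with φ_0 = 1, φ_1 = x, φ_2 = x^2.
G =
  [2, 0, 2/3]
  [0, 2/3, 0]
  [2/3, 0, 2/5],
b = (-16/3, 4/5, -8/5).
Solving gives a_0 = -3, a_1 = 6/5, a_2 = 1, so
  g(x) = x^2 + 6*x/5 - 3.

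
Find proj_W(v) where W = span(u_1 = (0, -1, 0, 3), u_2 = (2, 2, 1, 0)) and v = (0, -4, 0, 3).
proj_W(v) = (-54/43, -209/86, -27/43, 303/86)

Set up U = [u_1 | ... | u_2] ∈ R^(4×2). The projector onto W = col(U) is P = U (U^T U)^(-1) U^T.
Compute U^T U =
  [10, -2]
  [-2, 9],
and U^T v = (13, -8).
Solve U^T U · c = U^T v for the coefficients: c = (101/86, -27/43). The projection is proj_W(v) = U c.
Check: (v - proj_W(v)) · u_1 = 0  (should be 0).
Check: (v - proj_W(v)) · u_2 = 0  (should be 0).
Result: proj_W(v) = (-54/43, -209/86, -27/43, 303/86).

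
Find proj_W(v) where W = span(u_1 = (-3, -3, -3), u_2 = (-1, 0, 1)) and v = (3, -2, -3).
proj_W(v) = (7/3, -2/3, -11/3)

Set up U = [u_1 | ... | u_2] ∈ R^(3×2). The projector onto W = col(U) is P = U (U^T U)^(-1) U^T.
Compute U^T U =
  [27, 0]
  [0, 2],
and U^T v = (6, -6).
Solve U^T U · c = U^T v for the coefficients: c = (2/9, -3). The projection is proj_W(v) = U c.
Check: (v - proj_W(v)) · u_1 = 0  (should be 0).
Check: (v - proj_W(v)) · u_2 = 0  (should be 0).
Result: proj_W(v) = (7/3, -2/3, -11/3).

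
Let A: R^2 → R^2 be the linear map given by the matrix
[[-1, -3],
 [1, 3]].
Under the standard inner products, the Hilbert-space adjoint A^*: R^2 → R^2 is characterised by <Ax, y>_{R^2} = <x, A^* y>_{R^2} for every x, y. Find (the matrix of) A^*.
A^* = A^T =
[[-1, 1],
 [-3, 3]]

For real matrices with standard dot products, the defining identity <Ax, y> = <x, A^* y> gives (Ax)^T y = x^T (A^*) y, i.e. x^T A^T y = x^T (A^*) y. Since this holds for all x, y, we must have A^* = A^T. Therefore
A^* =
[[-1, 1],
 [-3, 3]].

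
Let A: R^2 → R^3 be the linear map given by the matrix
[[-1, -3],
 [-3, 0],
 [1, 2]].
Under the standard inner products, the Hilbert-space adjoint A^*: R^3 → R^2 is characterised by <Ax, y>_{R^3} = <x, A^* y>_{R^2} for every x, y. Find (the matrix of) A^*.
A^* = A^T =
[[-1, -3, 1],
 [-3, 0, 2]]

For real matrices with standard dot products, the defining identity <Ax, y> = <x, A^* y> gives (Ax)^T y = x^T (A^*) y, i.e. x^T A^T y = x^T (A^*) y. Since this holds for all x, y, we must have A^* = A^T. Therefore
A^* =
[[-1, -3, 1],
 [-3, 0, 2]].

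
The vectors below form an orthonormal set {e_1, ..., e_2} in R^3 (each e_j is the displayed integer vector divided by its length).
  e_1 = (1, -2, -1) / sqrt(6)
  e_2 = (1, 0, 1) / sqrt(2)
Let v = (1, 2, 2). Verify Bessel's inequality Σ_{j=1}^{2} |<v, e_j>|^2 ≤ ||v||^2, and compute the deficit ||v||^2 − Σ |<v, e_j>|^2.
Σ |<v, e_j>|^2 = 26/3; ||v||^2 = 9; deficit = 1/3

Write each e_j = u_j / sqrt(<u_j, u_j>) where u_j is the displayed integer vector. Then <v, e_j> = <v, u_j> / sqrt(<u_j, u_j>), so |<v, e_j>|^2 = <v, u_j>^2 / <u_j, u_j>.
Coefficients: <v, e_1> = -5/sqrt(6), <v, e_2> = 3/sqrt(2).
Square and sum: Σ |<v, e_j>|^2 = 26/3.
Compute ||v||^2 = v·v = 9.
Deficit = 9 − 26/3 = 1/3 ≥ 0, confirming Bessel's inequality. (The deficit equals ||v − Σ <v,e_j> e_j||^2, the squared distance from v to span{e_j}.)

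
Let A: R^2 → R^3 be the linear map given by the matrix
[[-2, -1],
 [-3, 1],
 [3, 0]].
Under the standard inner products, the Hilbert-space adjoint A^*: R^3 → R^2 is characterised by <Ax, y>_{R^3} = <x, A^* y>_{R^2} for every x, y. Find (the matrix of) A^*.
A^* = A^T =
[[-2, -3, 3],
 [-1, 1, 0]]

For real matrices with standard dot products, the defining identity <Ax, y> = <x, A^* y> gives (Ax)^T y = x^T (A^*) y, i.e. x^T A^T y = x^T (A^*) y. Since this holds for all x, y, we must have A^* = A^T. Therefore
A^* =
[[-2, -3, 3],
 [-1, 1, 0]].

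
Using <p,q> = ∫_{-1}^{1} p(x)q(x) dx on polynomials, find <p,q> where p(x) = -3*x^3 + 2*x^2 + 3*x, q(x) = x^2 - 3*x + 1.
<p,q> = -4/15

Expand the product: p(x)·q(x) = -3*x^5 + 11*x^4 - 6*x^3 - 7*x^2 + 3*x.
∫_{-1}^{1} of each monomial x^k gives [2/(k+1) if k even, 0 if k odd]. Integrating term-by-term (or equivalently evaluating the antiderivative F(x) = -x^6/2 + 11*x^5/5 - 3*x^4/2 - 7*x^3/3 + 3*x^2/2 at the endpoints):
  F(1) − F(−1) = -19/30 − (-11/30) = -4/15.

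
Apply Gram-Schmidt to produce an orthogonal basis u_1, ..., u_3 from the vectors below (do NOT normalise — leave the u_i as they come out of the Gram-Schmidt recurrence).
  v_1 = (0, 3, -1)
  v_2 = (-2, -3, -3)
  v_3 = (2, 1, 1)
Orthogonal basis:
  u_1 = (0, 3, -1)
  u_2 = (-2, -6/5, -18/5)
  u_3 = (24/23, -4/23, -12/23)

Apply the Gram-Schmidt recurrence
  u_1 = v_1
  u_i = v_i − Σ_{j<i} ((v_i · u_j) / (u_j · u_j)) · u_j.

Step by step this gives:
  u_1 = (0, 3, -1)
  u_2 = (-2, -6/5, -18/5)
  u_3 = (24/23, -4/23, -12/23)

Orthogonality check:
  u_2 · u_1 = 0 (should be 0)
  u_3 · u_1 = 0 (should be 0)
  u_3 · u_2 = 0 (should be 0)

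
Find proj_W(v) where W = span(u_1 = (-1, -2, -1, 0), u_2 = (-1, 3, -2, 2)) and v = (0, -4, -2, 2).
proj_W(v) = (-58/33, -106/33, -20/11, 4/33)

Set up U = [u_1 | ... | u_2] ∈ R^(4×2). The projector onto W = col(U) is P = U (U^T U)^(-1) U^T.
Compute U^T U =
  [6, -3]
  [-3, 18],
and U^T v = (10, -4).
Solve U^T U · c = U^T v for the coefficients: c = (56/33, 2/33). The projection is proj_W(v) = U c.
Check: (v - proj_W(v)) · u_1 = 0  (should be 0).
Check: (v - proj_W(v)) · u_2 = 0  (should be 0).
Result: proj_W(v) = (-58/33, -106/33, -20/11, 4/33).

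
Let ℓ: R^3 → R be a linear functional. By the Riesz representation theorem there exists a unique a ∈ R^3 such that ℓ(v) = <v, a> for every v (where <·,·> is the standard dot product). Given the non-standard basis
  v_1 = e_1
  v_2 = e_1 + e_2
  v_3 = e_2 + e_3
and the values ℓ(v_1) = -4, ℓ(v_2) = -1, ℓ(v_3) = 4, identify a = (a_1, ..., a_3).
a = (-4, 3, 1)

Write a = (a_1, ..., a_3) in the standard basis. For each basis vector v_i, ℓ(v_i) = <v_i, a> is a linear equation in the a_j's. Collect the n equations into a matrix system V a = ℓ, where row i of V is v_i (expressed in the standard basis). Since V is invertible (lower-triangular with 1s on the diagonal, up to permutation), solve by back-substitution:
  V =
[[1, 0, 0],
 [1, 1, 0],
 [0, 1, 1]]
  V a = (-4, -1, 4)
Solving gives a = (-4, 3, 1).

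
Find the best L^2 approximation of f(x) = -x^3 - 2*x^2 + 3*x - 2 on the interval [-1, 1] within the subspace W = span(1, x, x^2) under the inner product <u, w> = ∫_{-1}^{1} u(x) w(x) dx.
g(x) = -2*x^2 + 12*x/5 - 2

The best approximation g ∈ W is the orthogonal projection of f onto W. Writing g = a_0 + a_1 x + a_2 x^2, the coefficients solve the normal equations G · a = b where
  G_{ij} = <φ_i, φ_j> and b_i = <f, φ_i>, with φ_0 = 1, φ_1 = x, φ_2 = x^2.
G =
  [2, 0, 2/3]
  [0, 2/3, 0]
  [2/3, 0, 2/5],
b = (-16/3, 8/5, -32/15).
Solving gives a_0 = -2, a_1 = 12/5, a_2 = -2, so
  g(x) = -2*x^2 + 12*x/5 - 2.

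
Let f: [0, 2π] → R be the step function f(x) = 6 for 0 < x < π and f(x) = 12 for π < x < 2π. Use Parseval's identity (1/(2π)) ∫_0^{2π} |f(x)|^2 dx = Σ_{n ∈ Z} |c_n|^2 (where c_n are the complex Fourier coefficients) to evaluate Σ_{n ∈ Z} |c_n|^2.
Σ |c_n|^2 = 90

Parseval equates the L^2 energy of f (normalised by 1/(2π)) with the ℓ^2 sum of its Fourier coefficients: (1/(2π)) ∫_0^{2π} |f|^2 = Σ |c_n|^2.
Compute the left side: (1/(2π)) [∫_0^π 6^2 dx + ∫_π^{2π} 12^2 dx] = (1/(2π)) · (36π + 144π) = (36 + 144)/2 = 90.
So Σ_{n ∈ Z} |c_n|^2 = 90.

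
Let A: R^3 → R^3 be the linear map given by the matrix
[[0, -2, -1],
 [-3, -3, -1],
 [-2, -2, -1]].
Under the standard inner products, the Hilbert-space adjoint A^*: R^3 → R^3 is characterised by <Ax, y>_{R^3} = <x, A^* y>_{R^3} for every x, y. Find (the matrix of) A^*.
A^* = A^T =
[[0, -3, -2],
 [-2, -3, -2],
 [-1, -1, -1]]

For real matrices with standard dot products, the defining identity <Ax, y> = <x, A^* y> gives (Ax)^T y = x^T (A^*) y, i.e. x^T A^T y = x^T (A^*) y. Since this holds for all x, y, we must have A^* = A^T. Therefore
A^* =
[[0, -3, -2],
 [-2, -3, -2],
 [-1, -1, -1]].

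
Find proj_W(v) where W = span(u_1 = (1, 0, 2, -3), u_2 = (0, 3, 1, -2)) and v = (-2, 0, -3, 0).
proj_W(v) = (-2/3, 1/2, -7/6, 5/3)

Set up U = [u_1 | ... | u_2] ∈ R^(4×2). The projector onto W = col(U) is P = U (U^T U)^(-1) U^T.
Compute U^T U =
  [14, 8]
  [8, 14],
and U^T v = (-8, -3).
Solve U^T U · c = U^T v for the coefficients: c = (-2/3, 1/6). The projection is proj_W(v) = U c.
Check: (v - proj_W(v)) · u_1 = 0  (should be 0).
Check: (v - proj_W(v)) · u_2 = 0  (should be 0).
Result: proj_W(v) = (-2/3, 1/2, -7/6, 5/3).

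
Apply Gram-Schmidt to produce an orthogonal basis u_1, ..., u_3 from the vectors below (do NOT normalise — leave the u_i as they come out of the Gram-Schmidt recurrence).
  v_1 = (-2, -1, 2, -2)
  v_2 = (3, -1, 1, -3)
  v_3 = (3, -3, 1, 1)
Orthogonal basis:
  u_1 = (-2, -1, 2, -2)
  u_2 = (45/13, -10/13, 7/13, -33/13)
  u_3 = (156/251, -704/251, 292/251, 488/251)

Apply the Gram-Schmidt recurrence
  u_1 = v_1
  u_i = v_i − Σ_{j<i} ((v_i · u_j) / (u_j · u_j)) · u_j.

Step by step this gives:
  u_1 = (-2, -1, 2, -2)
  u_2 = (45/13, -10/13, 7/13, -33/13)
  u_3 = (156/251, -704/251, 292/251, 488/251)

Orthogonality check:
  u_2 · u_1 = 0 (should be 0)
  u_3 · u_1 = 0 (should be 0)
  u_3 · u_2 = 0 (should be 0)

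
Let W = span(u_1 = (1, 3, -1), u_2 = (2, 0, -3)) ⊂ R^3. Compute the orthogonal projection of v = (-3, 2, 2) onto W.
proj_W(v) = (-201/118, 219/118, 169/59)

Set up U = [u_1 | ... | u_2] ∈ R^(3×2). The projector onto W = col(U) is P = U (U^T U)^(-1) U^T.
Compute U^T U =
  [11, 5]
  [5, 13],
and U^T v = (1, -12).
Solve U^T U · c = U^T v for the coefficients: c = (73/118, -137/118). The projection is proj_W(v) = U c.
Check: (v - proj_W(v)) · u_1 = 0  (should be 0).
Check: (v - proj_W(v)) · u_2 = 0  (should be 0).
Result: proj_W(v) = (-201/118, 219/118, 169/59).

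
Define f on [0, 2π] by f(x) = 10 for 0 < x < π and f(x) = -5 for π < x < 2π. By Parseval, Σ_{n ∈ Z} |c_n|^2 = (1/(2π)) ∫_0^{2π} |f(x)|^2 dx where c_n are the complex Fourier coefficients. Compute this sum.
Σ |c_n|^2 = 125/2

Parseval equates the L^2 energy of f (normalised by 1/(2π)) with the ℓ^2 sum of its Fourier coefficients: (1/(2π)) ∫_0^{2π} |f|^2 = Σ |c_n|^2.
Compute the left side: (1/(2π)) [∫_0^π 10^2 dx + ∫_π^{2π} (-5)^2 dx] = (1/(2π)) · (100π + 25π) = (100 + 25)/2 = 125/2.
So Σ_{n ∈ Z} |c_n|^2 = 125/2.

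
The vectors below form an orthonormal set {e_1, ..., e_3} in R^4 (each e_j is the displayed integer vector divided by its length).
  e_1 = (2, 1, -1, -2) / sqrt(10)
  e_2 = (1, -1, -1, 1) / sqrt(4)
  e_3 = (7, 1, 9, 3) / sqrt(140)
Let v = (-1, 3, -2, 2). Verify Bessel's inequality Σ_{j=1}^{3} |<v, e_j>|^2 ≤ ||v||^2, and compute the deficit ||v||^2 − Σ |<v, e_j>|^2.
Σ |<v, e_j>|^2 = 27/14; ||v||^2 = 18; deficit = 225/14

Write each e_j = u_j / sqrt(<u_j, u_j>) where u_j is the displayed integer vector. Then <v, e_j> = <v, u_j> / sqrt(<u_j, u_j>), so |<v, e_j>|^2 = <v, u_j>^2 / <u_j, u_j>.
Coefficients: <v, e_1> = -1/sqrt(10), <v, e_2> = 0/sqrt(4), <v, e_3> = -16/sqrt(140).
Square and sum: Σ |<v, e_j>|^2 = 27/14.
Compute ||v||^2 = v·v = 18.
Deficit = 18 − 27/14 = 225/14 ≥ 0, confirming Bessel's inequality. (The deficit equals ||v − Σ <v,e_j> e_j||^2, the squared distance from v to span{e_j}.)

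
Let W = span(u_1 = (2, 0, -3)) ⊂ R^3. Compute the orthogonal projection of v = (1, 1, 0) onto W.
proj_W(v) = (4/13, 0, -6/13)

Set up U = [u_1 | ... | u_1] ∈ R^(3×1). The projector onto W = col(U) is P = U (U^T U)^(-1) U^T.
Compute U^T U =
  [13],
and U^T v = (2).
Solve U^T U · c = U^T v for the coefficients: c = (2/13). The projection is proj_W(v) = U c.
Check: (v - proj_W(v)) · u_1 = 0  (should be 0).
Result: proj_W(v) = (4/13, 0, -6/13).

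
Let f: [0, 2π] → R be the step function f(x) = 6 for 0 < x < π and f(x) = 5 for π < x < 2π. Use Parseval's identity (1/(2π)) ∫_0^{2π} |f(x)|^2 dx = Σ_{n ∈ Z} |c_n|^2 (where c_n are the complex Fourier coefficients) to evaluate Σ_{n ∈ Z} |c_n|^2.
Σ |c_n|^2 = 61/2

Parseval equates the L^2 energy of f (normalised by 1/(2π)) with the ℓ^2 sum of its Fourier coefficients: (1/(2π)) ∫_0^{2π} |f|^2 = Σ |c_n|^2.
Compute the left side: (1/(2π)) [∫_0^π 6^2 dx + ∫_π^{2π} 5^2 dx] = (1/(2π)) · (36π + 25π) = (36 + 25)/2 = 61/2.
So Σ_{n ∈ Z} |c_n|^2 = 61/2.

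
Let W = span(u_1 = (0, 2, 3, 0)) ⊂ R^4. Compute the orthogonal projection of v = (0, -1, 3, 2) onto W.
proj_W(v) = (0, 14/13, 21/13, 0)

Set up U = [u_1 | ... | u_1] ∈ R^(4×1). The projector onto W = col(U) is P = U (U^T U)^(-1) U^T.
Compute U^T U =
  [13],
and U^T v = (7).
Solve U^T U · c = U^T v for the coefficients: c = (7/13). The projection is proj_W(v) = U c.
Check: (v - proj_W(v)) · u_1 = 0  (should be 0).
Result: proj_W(v) = (0, 14/13, 21/13, 0).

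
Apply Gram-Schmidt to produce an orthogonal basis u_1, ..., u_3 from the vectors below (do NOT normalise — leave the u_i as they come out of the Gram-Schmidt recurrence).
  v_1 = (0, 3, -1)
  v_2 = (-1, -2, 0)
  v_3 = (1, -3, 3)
Orthogonal basis:
  u_1 = (0, 3, -1)
  u_2 = (-1, -1/5, -3/5)
  u_3 = (-4/7, 2/7, 6/7)

Apply the Gram-Schmidt recurrence
  u_1 = v_1
  u_i = v_i − Σ_{j<i} ((v_i · u_j) / (u_j · u_j)) · u_j.

Step by step this gives:
  u_1 = (0, 3, -1)
  u_2 = (-1, -1/5, -3/5)
  u_3 = (-4/7, 2/7, 6/7)

Orthogonality check:
  u_2 · u_1 = 0 (should be 0)
  u_3 · u_1 = 0 (should be 0)
  u_3 · u_2 = 0 (should be 0)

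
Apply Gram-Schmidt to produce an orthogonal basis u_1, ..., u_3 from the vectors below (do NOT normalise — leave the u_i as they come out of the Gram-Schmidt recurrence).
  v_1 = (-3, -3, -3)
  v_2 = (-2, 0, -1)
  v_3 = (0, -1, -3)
Orthogonal basis:
  u_1 = (-3, -3, -3)
  u_2 = (-1, 1, 0)
  u_3 = (5/6, 5/6, -5/3)

Apply the Gram-Schmidt recurrence
  u_1 = v_1
  u_i = v_i − Σ_{j<i} ((v_i · u_j) / (u_j · u_j)) · u_j.

Step by step this gives:
  u_1 = (-3, -3, -3)
  u_2 = (-1, 1, 0)
  u_3 = (5/6, 5/6, -5/3)

Orthogonality check:
  u_2 · u_1 = 0 (should be 0)
  u_3 · u_1 = 0 (should be 0)
  u_3 · u_2 = 0 (should be 0)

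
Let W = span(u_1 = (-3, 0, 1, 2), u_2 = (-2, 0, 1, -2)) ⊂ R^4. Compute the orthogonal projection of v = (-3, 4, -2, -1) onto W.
proj_W(v) = (-73/39, 0, 32/39, -28/39)

Set up U = [u_1 | ... | u_2] ∈ R^(4×2). The projector onto W = col(U) is P = U (U^T U)^(-1) U^T.
Compute U^T U =
  [14, 3]
  [3, 9],
and U^T v = (5, 6).
Solve U^T U · c = U^T v for the coefficients: c = (3/13, 23/39). The projection is proj_W(v) = U c.
Check: (v - proj_W(v)) · u_1 = 0  (should be 0).
Check: (v - proj_W(v)) · u_2 = 0  (should be 0).
Result: proj_W(v) = (-73/39, 0, 32/39, -28/39).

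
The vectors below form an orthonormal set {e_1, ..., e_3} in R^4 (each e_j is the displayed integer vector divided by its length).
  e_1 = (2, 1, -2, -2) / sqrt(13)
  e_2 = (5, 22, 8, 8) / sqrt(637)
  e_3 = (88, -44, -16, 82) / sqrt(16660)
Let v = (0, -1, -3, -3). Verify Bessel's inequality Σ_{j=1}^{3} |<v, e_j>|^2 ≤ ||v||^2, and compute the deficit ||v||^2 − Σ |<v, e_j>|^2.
Σ |<v, e_j>|^2 = 1566/85; ||v||^2 = 19; deficit = 49/85

Write each e_j = u_j / sqrt(<u_j, u_j>) where u_j is the displayed integer vector. Then <v, e_j> = <v, u_j> / sqrt(<u_j, u_j>), so |<v, e_j>|^2 = <v, u_j>^2 / <u_j, u_j>.
Coefficients: <v, e_1> = 11/sqrt(13), <v, e_2> = -70/sqrt(637), <v, e_3> = -154/sqrt(16660).
Square and sum: Σ |<v, e_j>|^2 = 1566/85.
Compute ||v||^2 = v·v = 19.
Deficit = 19 − 1566/85 = 49/85 ≥ 0, confirming Bessel's inequality. (The deficit equals ||v − Σ <v,e_j> e_j||^2, the squared distance from v to span{e_j}.)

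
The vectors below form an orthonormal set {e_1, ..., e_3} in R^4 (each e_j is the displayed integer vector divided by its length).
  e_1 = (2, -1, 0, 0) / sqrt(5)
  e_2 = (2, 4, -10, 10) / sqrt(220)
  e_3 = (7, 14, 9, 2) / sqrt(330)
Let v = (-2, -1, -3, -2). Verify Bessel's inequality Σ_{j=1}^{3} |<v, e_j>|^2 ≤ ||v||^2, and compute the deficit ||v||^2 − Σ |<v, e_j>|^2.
Σ |<v, e_j>|^2 = 371/30; ||v||^2 = 18; deficit = 169/30

Write each e_j = u_j / sqrt(<u_j, u_j>) where u_j is the displayed integer vector. Then <v, e_j> = <v, u_j> / sqrt(<u_j, u_j>), so |<v, e_j>|^2 = <v, u_j>^2 / <u_j, u_j>.
Coefficients: <v, e_1> = -3/sqrt(5), <v, e_2> = 2/sqrt(220), <v, e_3> = -59/sqrt(330).
Square and sum: Σ |<v, e_j>|^2 = 371/30.
Compute ||v||^2 = v·v = 18.
Deficit = 18 − 371/30 = 169/30 ≥ 0, confirming Bessel's inequality. (The deficit equals ||v − Σ <v,e_j> e_j||^2, the squared distance from v to span{e_j}.)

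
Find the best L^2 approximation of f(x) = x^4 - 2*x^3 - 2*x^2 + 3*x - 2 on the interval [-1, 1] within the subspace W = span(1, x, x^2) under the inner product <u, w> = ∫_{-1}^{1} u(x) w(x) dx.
g(x) = -8*x^2/7 + 9*x/5 - 73/35

The best approximation g ∈ W is the orthogonal projection of f onto W. Writing g = a_0 + a_1 x + a_2 x^2, the coefficients solve the normal equations G · a = b where
  G_{ij} = <φ_i, φ_j> and b_i = <f, φ_i>, with φ_0 = 1, φ_1 = x, φ_2 = x^2.
G =
  [2, 0, 2/3]
  [0, 2/3, 0]
  [2/3, 0, 2/5],
b = (-74/15, 6/5, -194/105).
Solving gives a_0 = -73/35, a_1 = 9/5, a_2 = -8/7, so
  g(x) = -8*x^2/7 + 9*x/5 - 73/35.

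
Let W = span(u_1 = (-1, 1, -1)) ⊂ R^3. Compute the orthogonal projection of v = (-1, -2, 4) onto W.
proj_W(v) = (5/3, -5/3, 5/3)

Set up U = [u_1 | ... | u_1] ∈ R^(3×1). The projector onto W = col(U) is P = U (U^T U)^(-1) U^T.
Compute U^T U =
  [3],
and U^T v = (-5).
Solve U^T U · c = U^T v for the coefficients: c = (-5/3). The projection is proj_W(v) = U c.
Check: (v - proj_W(v)) · u_1 = 0  (should be 0).
Result: proj_W(v) = (5/3, -5/3, 5/3).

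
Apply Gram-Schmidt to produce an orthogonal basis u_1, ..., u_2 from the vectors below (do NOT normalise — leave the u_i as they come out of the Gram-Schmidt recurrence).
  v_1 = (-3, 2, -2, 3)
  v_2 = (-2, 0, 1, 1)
Orthogonal basis:
  u_1 = (-3, 2, -2, 3)
  u_2 = (-31/26, -7/13, 20/13, 5/26)

Apply the Gram-Schmidt recurrence
  u_1 = v_1
  u_i = v_i − Σ_{j<i} ((v_i · u_j) / (u_j · u_j)) · u_j.

Step by step this gives:
  u_1 = (-3, 2, -2, 3)
  u_2 = (-31/26, -7/13, 20/13, 5/26)

Orthogonality check:
  u_2 · u_1 = 0 (should be 0)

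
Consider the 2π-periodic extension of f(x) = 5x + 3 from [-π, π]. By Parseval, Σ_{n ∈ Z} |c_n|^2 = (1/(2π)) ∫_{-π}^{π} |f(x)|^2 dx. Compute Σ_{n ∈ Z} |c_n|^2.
Σ |c_n|^2 = 25π^2/3 + 9

Expand and integrate term by term over [-π, π]:
  ∫ (5x)^2 dx = 25·(2π^3/3); ∫ 2·5·(3)·x dx = 0 (odd integrand); ∫ 3^2 dx = 9·2π.
So (1/(2π)) ∫_{-π}^{π} (5x + 3)^2 dx = 25π^2/3 + 9 = 25π^2/3 + 9.
Parseval ⇒ Σ |c_n|^2 = 25π^2/3 + 9.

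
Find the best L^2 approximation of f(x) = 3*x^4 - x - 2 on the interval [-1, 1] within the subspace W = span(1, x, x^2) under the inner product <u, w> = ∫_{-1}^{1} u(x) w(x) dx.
g(x) = 18*x^2/7 - x - 79/35

The best approximation g ∈ W is the orthogonal projection of f onto W. Writing g = a_0 + a_1 x + a_2 x^2, the coefficients solve the normal equations G · a = b where
  G_{ij} = <φ_i, φ_j> and b_i = <f, φ_i>, with φ_0 = 1, φ_1 = x, φ_2 = x^2.
G =
  [2, 0, 2/3]
  [0, 2/3, 0]
  [2/3, 0, 2/5],
b = (-14/5, -2/3, -10/21).
Solving gives a_0 = -79/35, a_1 = -1, a_2 = 18/7, so
  g(x) = 18*x^2/7 - x - 79/35.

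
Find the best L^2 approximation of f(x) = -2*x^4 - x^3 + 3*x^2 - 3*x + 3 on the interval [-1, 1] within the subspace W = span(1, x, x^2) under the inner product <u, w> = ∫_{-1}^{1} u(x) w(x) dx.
g(x) = 9*x^2/7 - 18*x/5 + 111/35

The best approximation g ∈ W is the orthogonal projection of f onto W. Writing g = a_0 + a_1 x + a_2 x^2, the coefficients solve the normal equations G · a = b where
  G_{ij} = <φ_i, φ_j> and b_i = <f, φ_i>, with φ_0 = 1, φ_1 = x, φ_2 = x^2.
G =
  [2, 0, 2/3]
  [0, 2/3, 0]
  [2/3, 0, 2/5],
b = (36/5, -12/5, 92/35).
Solving gives a_0 = 111/35, a_1 = -18/5, a_2 = 9/7, so
  g(x) = 9*x^2/7 - 18*x/5 + 111/35.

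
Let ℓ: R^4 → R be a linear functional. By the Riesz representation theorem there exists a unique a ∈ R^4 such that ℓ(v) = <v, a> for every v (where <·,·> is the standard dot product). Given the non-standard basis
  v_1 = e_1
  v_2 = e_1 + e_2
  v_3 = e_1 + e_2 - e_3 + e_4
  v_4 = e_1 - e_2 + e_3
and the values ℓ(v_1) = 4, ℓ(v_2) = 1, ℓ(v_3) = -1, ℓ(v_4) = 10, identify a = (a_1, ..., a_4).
a = (4, -3, 3, 1)

Write a = (a_1, ..., a_4) in the standard basis. For each basis vector v_i, ℓ(v_i) = <v_i, a> is a linear equation in the a_j's. Collect the n equations into a matrix system V a = ℓ, where row i of V is v_i (expressed in the standard basis). Since V is invertible (lower-triangular with 1s on the diagonal, up to permutation), solve by back-substitution:
  V =
[[1, 0, 0, 0],
 [1, 1, 0, 0],
 [1, 1, -1, 1],
 [1, -1, 1, 0]]
  V a = (4, 1, -1, 10)
Solving gives a = (4, -3, 3, 1).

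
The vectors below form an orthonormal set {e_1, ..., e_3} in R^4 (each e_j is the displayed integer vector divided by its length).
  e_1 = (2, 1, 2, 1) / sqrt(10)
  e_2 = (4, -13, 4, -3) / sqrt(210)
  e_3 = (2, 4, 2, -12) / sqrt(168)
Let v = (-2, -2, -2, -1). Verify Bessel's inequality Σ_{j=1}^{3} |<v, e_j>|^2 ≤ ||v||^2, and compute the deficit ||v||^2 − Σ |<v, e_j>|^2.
Σ |<v, e_j>|^2 = 13; ||v||^2 = 13; deficit = 0

Write each e_j = u_j / sqrt(<u_j, u_j>) where u_j is the displayed integer vector. Then <v, e_j> = <v, u_j> / sqrt(<u_j, u_j>), so |<v, e_j>|^2 = <v, u_j>^2 / <u_j, u_j>.
Coefficients: <v, e_1> = -11/sqrt(10), <v, e_2> = 13/sqrt(210), <v, e_3> = -4/sqrt(168).
Square and sum: Σ |<v, e_j>|^2 = 13.
Compute ||v||^2 = v·v = 13.
Deficit = 13 − 13 = 0 ≥ 0, confirming Bessel's inequality. (The deficit equals ||v − Σ <v,e_j> e_j||^2, the squared distance from v to span{e_j}.)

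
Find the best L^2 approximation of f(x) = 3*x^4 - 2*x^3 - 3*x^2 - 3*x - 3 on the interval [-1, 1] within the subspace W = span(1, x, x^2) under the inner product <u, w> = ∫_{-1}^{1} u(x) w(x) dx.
g(x) = -3*x^2/7 - 21*x/5 - 114/35

The best approximation g ∈ W is the orthogonal projection of f onto W. Writing g = a_0 + a_1 x + a_2 x^2, the coefficients solve the normal equations G · a = b where
  G_{ij} = <φ_i, φ_j> and b_i = <f, φ_i>, with φ_0 = 1, φ_1 = x, φ_2 = x^2.
G =
  [2, 0, 2/3]
  [0, 2/3, 0]
  [2/3, 0, 2/5],
b = (-34/5, -14/5, -82/35).
Solving gives a_0 = -114/35, a_1 = -21/5, a_2 = -3/7, so
  g(x) = -3*x^2/7 - 21*x/5 - 114/35.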